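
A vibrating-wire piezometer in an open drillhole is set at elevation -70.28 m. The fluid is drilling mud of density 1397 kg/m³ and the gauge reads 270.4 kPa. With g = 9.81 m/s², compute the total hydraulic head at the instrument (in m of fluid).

ψ = P/(ρg) = 270.4×1000 / (1397 × 9.81) = 19.73 m.
h = z + ψ = -70.28 + 19.73 = -50.55 m.

h ≈ -50.55 m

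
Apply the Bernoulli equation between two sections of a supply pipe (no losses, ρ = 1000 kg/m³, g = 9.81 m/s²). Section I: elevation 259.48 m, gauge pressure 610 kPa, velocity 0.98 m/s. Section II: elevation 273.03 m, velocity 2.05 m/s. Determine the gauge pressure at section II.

Pressure head at I: ψ₁ = P₁/(ρg) = 610×1000 / (1000 × 9.81) = 62.18 m.
Velocity heads: v₁²/2g = 0.98²/19.62 = 0.049 m; v₂²/2g = 2.05²/19.62 = 0.214 m.
Total head H = z₁ + ψ₁ + v₁²/2g = 259.48 + 62.18 + 0.049 = 321.71 m.
ψ₂ = H − z₂ − v₂²/2g = 321.71 − 273.03 − 0.214 = 48.47 m.
P₂ = ρgψ₂ = 1000 × 9.81 × 48.47 ≈ 475 kPa.

P₂ ≈ 475 kPa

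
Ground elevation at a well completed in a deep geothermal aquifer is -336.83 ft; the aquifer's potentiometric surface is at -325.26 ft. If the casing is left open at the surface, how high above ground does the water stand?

Water rises to the potentiometric surface, so the rise above ground = -325.26 − (-336.83) = 11.57 ft.

≈ 11.57 ft above ground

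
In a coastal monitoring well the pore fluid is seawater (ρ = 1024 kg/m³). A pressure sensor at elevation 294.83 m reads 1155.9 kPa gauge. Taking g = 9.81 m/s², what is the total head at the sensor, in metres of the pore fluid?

h ≈ 409.90 m

ψ = P/(ρg) = 1155.9×1000 / (1024 × 9.81) = 115.07 m.
h = z + ψ = 294.83 + 115.07 = 409.90 m.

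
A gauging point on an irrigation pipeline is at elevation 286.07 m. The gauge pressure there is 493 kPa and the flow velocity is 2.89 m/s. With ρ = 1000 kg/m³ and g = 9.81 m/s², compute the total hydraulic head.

Pressure head ψ = P/(ρg) = 493×1000 / (1000 × 9.81) = 50.25 m.
Velocity head = v²/(2g) = 2.89² / (2 × 9.81) = 0.426 m.
h = z + ψ + v²/(2g) = 286.07 + 50.25 + 0.426 = 336.75 m.

h ≈ 336.75 m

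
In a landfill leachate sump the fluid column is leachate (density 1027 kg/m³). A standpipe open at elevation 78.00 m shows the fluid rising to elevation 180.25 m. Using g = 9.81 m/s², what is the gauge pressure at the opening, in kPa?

Pressure head ψ = h − z = 180.25 − 78.00 = 102.25 m.
P = ρgψ = 1027 × 9.81 × 102.25 = 1030155 Pa ≈ 1030 kPa.

P ≈ 1030 kPa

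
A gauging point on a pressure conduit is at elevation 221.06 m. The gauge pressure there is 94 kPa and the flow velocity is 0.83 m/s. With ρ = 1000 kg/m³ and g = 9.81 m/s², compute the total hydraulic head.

h ≈ 230.68 m

Pressure head ψ = P/(ρg) = 94×1000 / (1000 × 9.81) = 9.58 m.
Velocity head = v²/(2g) = 0.83² / (2 × 9.81) = 0.035 m.
h = z + ψ + v²/(2g) = 221.06 + 9.58 + 0.035 = 230.68 m.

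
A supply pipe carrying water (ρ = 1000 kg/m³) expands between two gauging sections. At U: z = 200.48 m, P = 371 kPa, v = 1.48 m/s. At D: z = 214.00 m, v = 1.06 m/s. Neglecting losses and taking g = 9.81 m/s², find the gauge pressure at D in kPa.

P₂ ≈ 239 kPa

Pressure head at U: ψ₁ = P₁/(ρg) = 371×1000 / (1000 × 9.81) = 37.82 m.
Velocity heads: v₁²/2g = 1.48²/19.62 = 0.112 m; v₂²/2g = 1.06²/19.62 = 0.057 m.
Total head H = z₁ + ψ₁ + v₁²/2g = 200.48 + 37.82 + 0.112 = 238.41 m.
ψ₂ = H − z₂ − v₂²/2g = 238.41 − 214.00 − 0.057 = 24.35 m.
P₂ = ρgψ₂ = 1000 × 9.81 × 24.35 ≈ 239 kPa.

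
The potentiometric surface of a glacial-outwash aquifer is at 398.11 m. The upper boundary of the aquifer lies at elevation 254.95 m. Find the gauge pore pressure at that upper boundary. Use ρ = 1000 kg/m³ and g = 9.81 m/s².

P ≈ 1400 kPa

Pressure head at the aquifer top: ψ = h − z = 398.11 − 254.95 = 143.16 m.
P = ρgψ = 1000 × 9.81 × 143.16 = 1404400 Pa ≈ 1400 kPa.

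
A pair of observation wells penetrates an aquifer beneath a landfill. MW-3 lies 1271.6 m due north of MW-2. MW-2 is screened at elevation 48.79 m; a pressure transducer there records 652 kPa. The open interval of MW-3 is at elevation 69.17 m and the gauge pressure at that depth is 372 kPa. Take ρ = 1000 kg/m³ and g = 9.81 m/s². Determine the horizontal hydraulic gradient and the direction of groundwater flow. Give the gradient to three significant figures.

i ≈ 0.00642; groundwater flows toward the north

Pressure head at MW-2: ψ = P/(ρg) = 652×1000 / (1000 × 9.81) = 66.46 m.
Total head at MW-2: h = z + ψ = 48.79 + 66.46 = 115.25 m.
Pressure head at MW-3: ψ = P/(ρg) = 372×1000 / (1000 × 9.81) = 37.92 m.
Total head at MW-3: h = z + ψ = 69.17 + 37.92 = 107.09 m.
Head difference: h(MW-2) − h(MW-3) = 115.25 − 107.09 = 8.16 m.
Hydraulic gradient: i = |Δh| / L = 8.16 / 1271.6 = 0.00642.
Flow is from higher to lower head: from MW-2 toward MW-3, i.e. toward the north.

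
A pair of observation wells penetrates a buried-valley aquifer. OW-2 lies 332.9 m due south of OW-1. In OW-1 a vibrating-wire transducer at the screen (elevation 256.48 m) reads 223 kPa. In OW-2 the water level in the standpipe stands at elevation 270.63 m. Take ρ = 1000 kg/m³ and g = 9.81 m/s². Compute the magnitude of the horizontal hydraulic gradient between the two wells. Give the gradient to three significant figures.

Pressure head at OW-1: ψ = P/(ρg) = 223×1000 / (1000 × 9.81) = 22.73 m.
Total head at OW-1: h = z + ψ = 256.48 + 22.73 = 279.21 m.
Total head at OW-2: h = 270.63 m (water level in the piezometer is the total head).
Head difference: h(OW-1) − h(OW-2) = 279.21 − 270.63 = 8.58 m.
Hydraulic gradient: i = |Δh| / L = 8.58 / 332.9 = 0.0258.

i ≈ 0.0258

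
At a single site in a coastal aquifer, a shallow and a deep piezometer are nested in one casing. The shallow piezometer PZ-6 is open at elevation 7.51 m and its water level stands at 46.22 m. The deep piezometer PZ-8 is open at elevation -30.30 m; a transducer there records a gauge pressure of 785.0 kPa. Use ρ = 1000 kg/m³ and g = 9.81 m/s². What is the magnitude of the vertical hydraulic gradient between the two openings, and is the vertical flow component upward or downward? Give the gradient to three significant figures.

Total head at PZ-6: h = 46.22 m (water level in the standpipe).
Pressure head at PZ-8: ψ = P/(ρg) = 785.0×1000 / (1000 × 9.81) = 80.02 m.
Total head at PZ-8: h = z + ψ = -30.30 + 80.02 = 49.72 m.
Δh = h(PZ-6) − h(PZ-8) = 46.22 − 49.72 = -3.50 m.
Vertical separation Δz = 7.51 − (-30.30) = 37.81 m.
|i_v| = |Δh| / Δz = 3.50 / 37.81 = 0.0926.
Head is higher in the deep piezometer, so vertical flow is upward (discharge condition).

|i_v| ≈ 0.0926; vertical flow is upward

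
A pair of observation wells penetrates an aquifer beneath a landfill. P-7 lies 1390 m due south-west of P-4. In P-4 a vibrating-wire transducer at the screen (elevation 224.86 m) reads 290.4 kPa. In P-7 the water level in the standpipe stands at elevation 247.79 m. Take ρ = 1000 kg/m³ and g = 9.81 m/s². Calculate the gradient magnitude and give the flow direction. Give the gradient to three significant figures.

Pressure head at P-4: ψ = P/(ρg) = 290.4×1000 / (1000 × 9.81) = 29.60 m.
Total head at P-4: h = z + ψ = 224.86 + 29.60 = 254.46 m.
Total head at P-7: h = 247.79 m (water level in the piezometer is the total head).
Head difference: h(P-4) − h(P-7) = 254.46 − 247.79 = 6.67 m.
Hydraulic gradient: i = |Δh| / L = 6.67 / 1390 = 0.00480.
Flow is from higher to lower head: from P-4 toward P-7, i.e. toward the south-west.

i ≈ 0.00480; groundwater flows toward the south-west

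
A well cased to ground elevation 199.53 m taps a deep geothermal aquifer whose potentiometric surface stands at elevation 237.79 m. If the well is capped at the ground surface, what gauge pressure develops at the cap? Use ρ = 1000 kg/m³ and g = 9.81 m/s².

P ≈ 375 kPa

Head above the cap: Δh = 237.79 − 199.53 = 38.26 m.
P = ρgΔh = 1000 × 9.81 × 38.26 = 375331 Pa ≈ 375 kPa.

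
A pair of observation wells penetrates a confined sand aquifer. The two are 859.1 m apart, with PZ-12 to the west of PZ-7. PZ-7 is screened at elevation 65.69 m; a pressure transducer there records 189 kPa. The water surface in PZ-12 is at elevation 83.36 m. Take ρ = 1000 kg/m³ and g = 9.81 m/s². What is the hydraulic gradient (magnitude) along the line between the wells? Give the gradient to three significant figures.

Pressure head at PZ-7: ψ = P/(ρg) = 189×1000 / (1000 × 9.81) = 19.27 m.
Total head at PZ-7: h = z + ψ = 65.69 + 19.27 = 84.96 m.
Total head at PZ-12: h = 83.36 m (water level in the piezometer is the total head).
Head difference: h(PZ-7) − h(PZ-12) = 84.96 − 83.36 = 1.60 m.
Hydraulic gradient: i = |Δh| / L = 1.60 / 859.1 = 0.00186.

i ≈ 0.00186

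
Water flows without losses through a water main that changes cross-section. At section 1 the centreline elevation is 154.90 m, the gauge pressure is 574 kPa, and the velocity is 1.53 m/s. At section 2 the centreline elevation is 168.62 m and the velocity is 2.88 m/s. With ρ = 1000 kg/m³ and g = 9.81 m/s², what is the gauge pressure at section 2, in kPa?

P₂ ≈ 436 kPa

Pressure head at 1: ψ₁ = P₁/(ρg) = 574×1000 / (1000 × 9.81) = 58.51 m.
Velocity heads: v₁²/2g = 1.53²/19.62 = 0.119 m; v₂²/2g = 2.88²/19.62 = 0.423 m.
Total head H = z₁ + ψ₁ + v₁²/2g = 154.90 + 58.51 + 0.119 = 213.53 m.
ψ₂ = H − z₂ − v₂²/2g = 213.53 − 168.62 − 0.423 = 44.49 m.
P₂ = ρgψ₂ = 1000 × 9.81 × 44.49 ≈ 436 kPa.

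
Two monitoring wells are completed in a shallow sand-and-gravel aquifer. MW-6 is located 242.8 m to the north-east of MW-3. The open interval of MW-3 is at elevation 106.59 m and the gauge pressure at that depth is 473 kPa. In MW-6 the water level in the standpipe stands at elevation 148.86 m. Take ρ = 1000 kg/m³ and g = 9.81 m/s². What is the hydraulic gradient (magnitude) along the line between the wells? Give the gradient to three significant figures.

i ≈ 0.0245

Pressure head at MW-3: ψ = P/(ρg) = 473×1000 / (1000 × 9.81) = 48.22 m.
Total head at MW-3: h = z + ψ = 106.59 + 48.22 = 154.81 m.
Total head at MW-6: h = 148.86 m (water level in the piezometer is the total head).
Head difference: h(MW-3) − h(MW-6) = 154.81 − 148.86 = 5.95 m.
Hydraulic gradient: i = |Δh| / L = 5.95 / 242.8 = 0.0245.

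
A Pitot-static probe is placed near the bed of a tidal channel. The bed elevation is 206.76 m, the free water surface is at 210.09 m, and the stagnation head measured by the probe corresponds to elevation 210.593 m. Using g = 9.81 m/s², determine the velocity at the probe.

v ≈ 3.14 m/s

Near the bed, under hydrostatic conditions, the piezometric head (z + ψ) equals the free-surface elevation, 210.09 m.
Velocity head = total − piezometric = 210.593 − 210.09 = 0.503 m.
v = √(2g·h_v) = √(2 × 9.81 × 0.503) = 3.14 m/s.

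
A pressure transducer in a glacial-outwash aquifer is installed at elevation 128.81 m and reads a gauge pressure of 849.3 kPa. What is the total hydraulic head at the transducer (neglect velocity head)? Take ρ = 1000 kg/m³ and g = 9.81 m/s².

h ≈ 215.38 m

ψ = P/(ρg) = 849.3×1000 / (1000 × 9.81) = 86.57 m.
h = z + ψ = 128.81 + 86.57 = 215.38 m.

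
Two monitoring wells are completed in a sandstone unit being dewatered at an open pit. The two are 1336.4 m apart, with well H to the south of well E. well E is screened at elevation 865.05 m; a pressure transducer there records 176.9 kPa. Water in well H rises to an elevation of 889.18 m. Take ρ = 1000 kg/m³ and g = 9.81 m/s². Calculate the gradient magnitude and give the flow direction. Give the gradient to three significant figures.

Pressure head at well E: ψ = P/(ρg) = 176.9×1000 / (1000 × 9.81) = 18.03 m.
Total head at well E: h = z + ψ = 865.05 + 18.03 = 883.08 m.
Total head at well H: h = 889.18 m (water level in the piezometer is the total head).
Head difference: h(well E) − h(well H) = 883.08 − 889.18 = -6.10 m.
Hydraulic gradient: i = |Δh| / L = 6.10 / 1336.4 = 0.00456.
Flow is from higher to lower head: from well H toward well E, i.e. toward the north.

i ≈ 0.00456; groundwater flows toward the north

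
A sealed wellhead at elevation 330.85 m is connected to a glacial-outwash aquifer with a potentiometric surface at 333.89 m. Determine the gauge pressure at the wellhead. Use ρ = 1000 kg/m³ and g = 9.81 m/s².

P ≈ 29.8 kPa

Head above the cap: Δh = 333.89 − 330.85 = 3.04 m.
P = ρgΔh = 1000 × 9.81 × 3.04 = 29822 Pa ≈ 29.8 kPa.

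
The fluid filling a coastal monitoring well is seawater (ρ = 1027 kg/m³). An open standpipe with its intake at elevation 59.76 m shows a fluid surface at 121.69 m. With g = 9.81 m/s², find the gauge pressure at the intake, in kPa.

Pressure head ψ = h − z = 121.69 − 59.76 = 61.93 m.
P = ρgψ = 1027 × 9.81 × 61.93 = 623937 Pa ≈ 624 kPa.

P ≈ 624 kPa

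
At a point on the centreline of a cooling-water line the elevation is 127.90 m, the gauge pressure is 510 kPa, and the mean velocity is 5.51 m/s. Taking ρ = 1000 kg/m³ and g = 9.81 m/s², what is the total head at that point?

h ≈ 181.44 m

Pressure head ψ = P/(ρg) = 510×1000 / (1000 × 9.81) = 51.99 m.
Velocity head = v²/(2g) = 5.51² / (2 × 9.81) = 1.547 m.
h = z + ψ + v²/(2g) = 127.90 + 51.99 + 1.547 = 181.44 m.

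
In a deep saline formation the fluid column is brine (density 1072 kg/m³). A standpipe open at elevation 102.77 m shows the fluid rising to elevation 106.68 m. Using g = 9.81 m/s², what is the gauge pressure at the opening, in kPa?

P ≈ 41.1 kPa

Pressure head ψ = h − z = 106.68 − 102.77 = 3.91 m.
P = ρgψ = 1072 × 9.81 × 3.91 = 41119 Pa ≈ 41.1 kPa.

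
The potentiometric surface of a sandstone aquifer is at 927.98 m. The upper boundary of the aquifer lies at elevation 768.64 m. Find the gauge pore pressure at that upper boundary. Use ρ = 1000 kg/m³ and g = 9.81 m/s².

Pressure head at the aquifer top: ψ = h − z = 927.98 − 768.64 = 159.34 m.
P = ρgψ = 1000 × 9.81 × 159.34 = 1563125 Pa ≈ 1560 kPa.

P ≈ 1560 kPa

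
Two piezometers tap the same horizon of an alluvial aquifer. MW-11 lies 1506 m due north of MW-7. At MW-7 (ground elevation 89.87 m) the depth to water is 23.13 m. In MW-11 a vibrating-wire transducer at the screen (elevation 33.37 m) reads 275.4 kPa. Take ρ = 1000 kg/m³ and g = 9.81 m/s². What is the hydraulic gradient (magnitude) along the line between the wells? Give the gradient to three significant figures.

Total head at MW-7: h = 89.87 − 23.13 = 66.74 m.
Pressure head at MW-11: ψ = P/(ρg) = 275.4×1000 / (1000 × 9.81) = 28.07 m.
Total head at MW-11: h = z + ψ = 33.37 + 28.07 = 61.44 m.
Head difference: h(MW-7) − h(MW-11) = 66.74 − 61.44 = 5.30 m.
Hydraulic gradient: i = |Δh| / L = 5.30 / 1506 = 0.00352.

i ≈ 0.00352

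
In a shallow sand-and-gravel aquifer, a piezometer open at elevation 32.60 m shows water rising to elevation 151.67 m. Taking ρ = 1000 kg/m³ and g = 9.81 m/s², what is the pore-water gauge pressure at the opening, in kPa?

Pressure head ψ = h − z = 151.67 − 32.60 = 119.07 m.
P = ρgψ = 1000 × 9.81 × 119.07 = 1168077 Pa ≈ 1170 kPa.

P ≈ 1170 kPa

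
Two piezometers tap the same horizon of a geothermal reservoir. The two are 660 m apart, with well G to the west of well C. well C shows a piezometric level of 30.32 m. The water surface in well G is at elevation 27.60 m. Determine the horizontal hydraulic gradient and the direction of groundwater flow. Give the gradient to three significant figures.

Total head at well C: h = 30.32 m (water level in the piezometer is the total head).
Total head at well G: h = 27.60 m (water level in the piezometer is the total head).
Head difference: h(well C) − h(well G) = 30.32 − 27.60 = 2.72 m.
Hydraulic gradient: i = |Δh| / L = 2.72 / 660 = 0.00412.
Flow is from higher to lower head: from well C toward well G, i.e. toward the west.

i ≈ 0.00412; groundwater flows toward the west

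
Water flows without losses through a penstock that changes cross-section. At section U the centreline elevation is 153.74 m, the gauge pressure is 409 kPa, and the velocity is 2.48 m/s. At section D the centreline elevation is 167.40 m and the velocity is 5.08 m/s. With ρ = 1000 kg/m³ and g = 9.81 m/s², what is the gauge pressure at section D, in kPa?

P₂ ≈ 265 kPa

Pressure head at U: ψ₁ = P₁/(ρg) = 409×1000 / (1000 × 9.81) = 41.69 m.
Velocity heads: v₁²/2g = 2.48²/19.62 = 0.313 m; v₂²/2g = 5.08²/19.62 = 1.315 m.
Total head H = z₁ + ψ₁ + v₁²/2g = 153.74 + 41.69 + 0.313 = 195.74 m.
ψ₂ = H − z₂ − v₂²/2g = 195.74 − 167.40 − 1.315 = 27.03 m.
P₂ = ρgψ₂ = 1000 × 9.81 × 27.03 ≈ 265 kPa.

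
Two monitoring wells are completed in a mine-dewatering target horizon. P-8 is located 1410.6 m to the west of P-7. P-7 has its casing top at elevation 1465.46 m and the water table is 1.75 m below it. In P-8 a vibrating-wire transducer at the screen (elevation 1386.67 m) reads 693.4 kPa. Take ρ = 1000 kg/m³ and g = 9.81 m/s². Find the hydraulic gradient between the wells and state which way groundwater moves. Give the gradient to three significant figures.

i ≈ 0.00451; groundwater flows toward the west

Total head at P-7: h = 1465.46 − 1.75 = 1463.71 m.
Pressure head at P-8: ψ = P/(ρg) = 693.4×1000 / (1000 × 9.81) = 70.68 m.
Total head at P-8: h = z + ψ = 1386.67 + 70.68 = 1457.35 m.
Head difference: h(P-7) − h(P-8) = 1463.71 − 1457.35 = 6.36 m.
Hydraulic gradient: i = |Δh| / L = 6.36 / 1410.6 = 0.00451.
Flow is from higher to lower head: from P-7 toward P-8, i.e. toward the west.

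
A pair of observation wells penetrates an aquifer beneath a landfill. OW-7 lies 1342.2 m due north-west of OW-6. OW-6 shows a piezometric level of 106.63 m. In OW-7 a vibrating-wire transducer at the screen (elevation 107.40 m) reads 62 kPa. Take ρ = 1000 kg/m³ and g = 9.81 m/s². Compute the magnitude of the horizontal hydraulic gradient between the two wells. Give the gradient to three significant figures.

i ≈ 0.00528

Total head at OW-6: h = 106.63 m (water level in the piezometer is the total head).
Pressure head at OW-7: ψ = P/(ρg) = 62×1000 / (1000 × 9.81) = 6.32 m.
Total head at OW-7: h = z + ψ = 107.40 + 6.32 = 113.72 m.
Head difference: h(OW-6) − h(OW-7) = 106.63 − 113.72 = -7.09 m.
Hydraulic gradient: i = |Δh| / L = 7.09 / 1342.2 = 0.00528.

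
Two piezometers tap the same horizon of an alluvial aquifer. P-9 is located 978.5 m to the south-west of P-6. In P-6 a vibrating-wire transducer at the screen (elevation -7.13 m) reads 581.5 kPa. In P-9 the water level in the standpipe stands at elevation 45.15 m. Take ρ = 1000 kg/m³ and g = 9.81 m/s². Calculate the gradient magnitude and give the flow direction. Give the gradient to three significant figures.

Pressure head at P-6: ψ = P/(ρg) = 581.5×1000 / (1000 × 9.81) = 59.28 m.
Total head at P-6: h = z + ψ = -7.13 + 59.28 = 52.15 m.
Total head at P-9: h = 45.15 m (water level in the piezometer is the total head).
Head difference: h(P-6) − h(P-9) = 52.15 − 45.15 = 7.00 m.
Hydraulic gradient: i = |Δh| / L = 7.00 / 978.5 = 0.00715.
Flow is from higher to lower head: from P-6 toward P-9, i.e. toward the south-west.

i ≈ 0.00715; groundwater flows toward the south-west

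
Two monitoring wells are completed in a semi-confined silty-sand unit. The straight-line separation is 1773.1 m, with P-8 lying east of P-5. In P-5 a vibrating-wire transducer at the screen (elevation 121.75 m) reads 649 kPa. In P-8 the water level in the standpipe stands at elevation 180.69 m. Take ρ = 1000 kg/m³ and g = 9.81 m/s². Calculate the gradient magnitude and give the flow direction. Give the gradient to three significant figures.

Pressure head at P-5: ψ = P/(ρg) = 649×1000 / (1000 × 9.81) = 66.16 m.
Total head at P-5: h = z + ψ = 121.75 + 66.16 = 187.91 m.
Total head at P-8: h = 180.69 m (water level in the piezometer is the total head).
Head difference: h(P-5) − h(P-8) = 187.91 − 180.69 = 7.22 m.
Hydraulic gradient: i = |Δh| / L = 7.22 / 1773.1 = 0.00407.
Flow is from higher to lower head: from P-5 toward P-8, i.e. toward the east.

i ≈ 0.00407; groundwater flows toward the east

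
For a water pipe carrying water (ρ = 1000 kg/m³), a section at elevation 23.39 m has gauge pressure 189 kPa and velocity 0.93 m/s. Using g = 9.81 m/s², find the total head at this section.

Pressure head ψ = P/(ρg) = 189×1000 / (1000 × 9.81) = 19.27 m.
Velocity head = v²/(2g) = 0.93² / (2 × 9.81) = 0.044 m.
h = z + ψ + v²/(2g) = 23.39 + 19.27 + 0.044 = 42.70 m.

h ≈ 42.70 m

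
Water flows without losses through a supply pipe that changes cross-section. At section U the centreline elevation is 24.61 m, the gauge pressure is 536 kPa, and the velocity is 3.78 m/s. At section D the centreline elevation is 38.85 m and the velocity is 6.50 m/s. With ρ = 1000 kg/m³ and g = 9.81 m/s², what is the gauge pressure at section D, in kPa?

P₂ ≈ 382 kPa

Pressure head at U: ψ₁ = P₁/(ρg) = 536×1000 / (1000 × 9.81) = 54.64 m.
Velocity heads: v₁²/2g = 3.78²/19.62 = 0.728 m; v₂²/2g = 6.50²/19.62 = 2.153 m.
Total head H = z₁ + ψ₁ + v₁²/2g = 24.61 + 54.64 + 0.728 = 79.98 m.
ψ₂ = H − z₂ − v₂²/2g = 79.98 − 38.85 − 2.153 = 38.98 m.
P₂ = ρgψ₂ = 1000 × 9.81 × 38.98 ≈ 382 kPa.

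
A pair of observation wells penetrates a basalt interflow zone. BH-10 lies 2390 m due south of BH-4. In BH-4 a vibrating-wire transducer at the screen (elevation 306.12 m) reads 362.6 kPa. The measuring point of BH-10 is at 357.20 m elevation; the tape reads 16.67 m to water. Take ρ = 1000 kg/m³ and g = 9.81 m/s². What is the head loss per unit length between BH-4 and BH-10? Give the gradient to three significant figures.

Pressure head at BH-4: ψ = P/(ρg) = 362.6×1000 / (1000 × 9.81) = 36.96 m.
Total head at BH-4: h = z + ψ = 306.12 + 36.96 = 343.08 m.
Total head at BH-10: h = 357.20 − 16.67 = 340.53 m.
Head difference: h(BH-4) − h(BH-10) = 343.08 − 340.53 = 2.55 m.
Hydraulic gradient: i = |Δh| / L = 2.55 / 2390 = 0.00107.

i ≈ 0.00107 m/m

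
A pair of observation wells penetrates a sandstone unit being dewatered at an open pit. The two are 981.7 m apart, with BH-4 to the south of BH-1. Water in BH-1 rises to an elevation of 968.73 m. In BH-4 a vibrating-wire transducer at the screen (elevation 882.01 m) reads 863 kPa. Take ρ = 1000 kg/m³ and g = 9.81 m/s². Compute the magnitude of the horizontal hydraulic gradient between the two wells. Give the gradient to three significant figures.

Total head at BH-1: h = 968.73 m (water level in the piezometer is the total head).
Pressure head at BH-4: ψ = P/(ρg) = 863×1000 / (1000 × 9.81) = 87.97 m.
Total head at BH-4: h = z + ψ = 882.01 + 87.97 = 969.98 m.
Head difference: h(BH-1) − h(BH-4) = 968.73 − 969.98 = -1.25 m.
Hydraulic gradient: i = |Δh| / L = 1.25 / 981.7 = 0.00127.

i ≈ 0.00127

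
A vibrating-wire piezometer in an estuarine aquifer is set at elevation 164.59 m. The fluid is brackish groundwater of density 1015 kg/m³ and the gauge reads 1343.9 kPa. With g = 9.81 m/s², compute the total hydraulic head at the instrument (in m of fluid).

ψ = P/(ρg) = 1343.9×1000 / (1015 × 9.81) = 134.97 m.
h = z + ψ = 164.59 + 134.97 = 299.56 m.

h ≈ 299.56 m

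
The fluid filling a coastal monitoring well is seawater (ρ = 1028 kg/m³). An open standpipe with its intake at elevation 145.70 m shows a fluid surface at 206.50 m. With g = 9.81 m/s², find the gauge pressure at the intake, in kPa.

Pressure head ψ = h − z = 206.50 − 145.70 = 60.80 m.
P = ρgψ = 1028 × 9.81 × 60.80 = 613149 Pa ≈ 613 kPa.

P ≈ 613 kPa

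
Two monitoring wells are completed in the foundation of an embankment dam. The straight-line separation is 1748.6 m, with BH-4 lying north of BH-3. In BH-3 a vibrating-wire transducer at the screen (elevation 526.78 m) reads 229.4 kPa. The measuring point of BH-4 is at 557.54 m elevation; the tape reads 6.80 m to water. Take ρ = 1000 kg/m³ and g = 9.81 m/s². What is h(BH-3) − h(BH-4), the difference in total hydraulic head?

Pressure head at BH-3: ψ = P/(ρg) = 229.4×1000 / (1000 × 9.81) = 23.38 m.
Total head at BH-3: h = z + ψ = 526.78 + 23.38 = 550.16 m.
Total head at BH-4: h = 557.54 − 6.80 = 550.74 m.
Head difference: h(BH-3) − h(BH-4) = 550.16 − 550.74 = -0.58 m.

Δh ≈ -0.58 m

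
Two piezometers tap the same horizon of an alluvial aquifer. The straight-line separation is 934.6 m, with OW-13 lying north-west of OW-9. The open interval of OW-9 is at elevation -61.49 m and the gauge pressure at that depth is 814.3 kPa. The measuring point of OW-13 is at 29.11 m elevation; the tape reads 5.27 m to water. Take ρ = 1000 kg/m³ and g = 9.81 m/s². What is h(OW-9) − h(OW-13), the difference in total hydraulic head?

Δh ≈ -2.32 m

Pressure head at OW-9: ψ = P/(ρg) = 814.3×1000 / (1000 × 9.81) = 83.01 m.
Total head at OW-9: h = z + ψ = -61.49 + 83.01 = 21.52 m.
Total head at OW-13: h = 29.11 − 5.27 = 23.84 m.
Head difference: h(OW-9) − h(OW-13) = 21.52 − 23.84 = -2.32 m.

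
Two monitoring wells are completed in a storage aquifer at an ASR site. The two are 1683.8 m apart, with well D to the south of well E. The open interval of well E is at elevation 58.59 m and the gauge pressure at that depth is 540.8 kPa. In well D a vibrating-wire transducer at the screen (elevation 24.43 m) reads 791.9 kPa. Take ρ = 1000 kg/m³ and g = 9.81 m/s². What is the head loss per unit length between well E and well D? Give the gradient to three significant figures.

i ≈ 0.00509 m/m

Pressure head at well E: ψ = P/(ρg) = 540.8×1000 / (1000 × 9.81) = 55.13 m.
Total head at well E: h = z + ψ = 58.59 + 55.13 = 113.72 m.
Pressure head at well D: ψ = P/(ρg) = 791.9×1000 / (1000 × 9.81) = 80.72 m.
Total head at well D: h = z + ψ = 24.43 + 80.72 = 105.15 m.
Head difference: h(well E) − h(well D) = 113.72 − 105.15 = 8.57 m.
Hydraulic gradient: i = |Δh| / L = 8.57 / 1683.8 = 0.00509.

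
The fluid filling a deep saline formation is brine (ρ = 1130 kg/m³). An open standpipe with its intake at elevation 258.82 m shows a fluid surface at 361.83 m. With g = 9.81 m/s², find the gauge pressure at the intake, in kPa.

Pressure head ψ = h − z = 361.83 − 258.82 = 103.01 m.
P = ρgψ = 1130 × 9.81 × 103.01 = 1141897 Pa ≈ 1140 kPa.

P ≈ 1140 kPa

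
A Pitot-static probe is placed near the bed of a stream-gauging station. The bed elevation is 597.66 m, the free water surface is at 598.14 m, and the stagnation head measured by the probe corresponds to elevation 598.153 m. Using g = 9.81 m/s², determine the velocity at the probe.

Near the bed, under hydrostatic conditions, the piezometric head (z + ψ) equals the free-surface elevation, 598.14 m.
Velocity head = total − piezometric = 598.153 − 598.14 = 0.013 m.
v = √(2g·h_v) = √(2 × 9.81 × 0.013) = 0.505 m/s.

v ≈ 0.505 m/s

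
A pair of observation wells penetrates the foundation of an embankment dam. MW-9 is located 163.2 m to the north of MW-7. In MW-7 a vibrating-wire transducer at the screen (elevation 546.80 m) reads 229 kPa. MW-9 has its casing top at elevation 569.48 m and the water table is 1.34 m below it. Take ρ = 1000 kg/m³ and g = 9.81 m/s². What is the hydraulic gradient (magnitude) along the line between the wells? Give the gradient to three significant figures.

i ≈ 0.0123

Pressure head at MW-7: ψ = P/(ρg) = 229×1000 / (1000 × 9.81) = 23.34 m.
Total head at MW-7: h = z + ψ = 546.80 + 23.34 = 570.14 m.
Total head at MW-9: h = 569.48 − 1.34 = 568.14 m.
Head difference: h(MW-7) − h(MW-9) = 570.14 − 568.14 = 2.00 m.
Hydraulic gradient: i = |Δh| / L = 2.00 / 163.2 = 0.0123.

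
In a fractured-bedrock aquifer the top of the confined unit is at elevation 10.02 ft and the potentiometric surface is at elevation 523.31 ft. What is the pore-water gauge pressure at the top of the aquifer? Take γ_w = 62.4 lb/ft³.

Pressure head at the aquifer top: ψ = h − z = 523.31 − 10.02 = 513.29 ft.
P = γψ/144 = 62.4 × 513.29 / 144 = 222 psi.

P ≈ 222 psi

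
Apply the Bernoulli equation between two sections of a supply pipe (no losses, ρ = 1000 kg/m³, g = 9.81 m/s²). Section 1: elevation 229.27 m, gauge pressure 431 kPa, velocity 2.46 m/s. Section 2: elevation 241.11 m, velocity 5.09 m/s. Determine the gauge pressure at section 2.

Pressure head at 1: ψ₁ = P₁/(ρg) = 431×1000 / (1000 × 9.81) = 43.93 m.
Velocity heads: v₁²/2g = 2.46²/19.62 = 0.308 m; v₂²/2g = 5.09²/19.62 = 1.320 m.
Total head H = z₁ + ψ₁ + v₁²/2g = 229.27 + 43.93 + 0.308 = 273.51 m.
ψ₂ = H − z₂ − v₂²/2g = 273.51 − 241.11 − 1.320 = 31.08 m.
P₂ = ρgψ₂ = 1000 × 9.81 × 31.08 ≈ 305 kPa.

P₂ ≈ 305 kPa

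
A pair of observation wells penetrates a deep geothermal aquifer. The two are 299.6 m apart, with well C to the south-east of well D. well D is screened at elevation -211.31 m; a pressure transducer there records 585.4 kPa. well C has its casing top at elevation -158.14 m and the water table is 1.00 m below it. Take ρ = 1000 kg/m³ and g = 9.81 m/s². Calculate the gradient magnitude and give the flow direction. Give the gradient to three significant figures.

i ≈ 0.0250; groundwater flows toward the south-east

Pressure head at well D: ψ = P/(ρg) = 585.4×1000 / (1000 × 9.81) = 59.67 m.
Total head at well D: h = z + ψ = -211.31 + 59.67 = -151.64 m.
Total head at well C: h = -158.14 − 1.00 = -159.14 m.
Head difference: h(well D) − h(well C) = -151.64 − (-159.14) = 7.50 m.
Hydraulic gradient: i = |Δh| / L = 7.50 / 299.6 = 0.0250.
Flow is from higher to lower head: from well D toward well C, i.e. toward the south-east.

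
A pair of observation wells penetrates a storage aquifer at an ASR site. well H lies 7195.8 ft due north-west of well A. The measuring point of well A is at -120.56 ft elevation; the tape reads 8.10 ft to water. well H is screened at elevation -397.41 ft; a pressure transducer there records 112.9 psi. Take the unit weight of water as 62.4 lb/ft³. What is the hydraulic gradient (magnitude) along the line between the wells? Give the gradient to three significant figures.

Total head at well A: h = -120.56 − 8.10 = -128.66 ft.
Pressure head at well H: ψ = 144·P/γ = 144 × 112.9 / 62.4 = 260.54 ft.
Total head at well H: h = z + ψ = -397.41 + 260.54 = -136.87 ft.
Head difference: h(well A) − h(well H) = -128.66 − (-136.87) = 8.21 ft.
Hydraulic gradient: i = |Δh| / L = 8.21 / 7195.8 = 0.00114.

i ≈ 0.00114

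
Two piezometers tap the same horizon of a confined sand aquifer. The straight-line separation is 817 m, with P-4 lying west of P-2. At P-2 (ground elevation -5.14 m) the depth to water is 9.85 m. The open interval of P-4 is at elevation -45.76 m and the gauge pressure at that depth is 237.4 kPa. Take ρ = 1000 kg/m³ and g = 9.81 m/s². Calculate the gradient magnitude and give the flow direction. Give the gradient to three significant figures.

i ≈ 0.00804; groundwater flows toward the west

Total head at P-2: h = -5.14 − 9.85 = -14.99 m.
Pressure head at P-4: ψ = P/(ρg) = 237.4×1000 / (1000 × 9.81) = 24.20 m.
Total head at P-4: h = z + ψ = -45.76 + 24.20 = -21.56 m.
Head difference: h(P-2) − h(P-4) = -14.99 − (-21.56) = 6.57 m.
Hydraulic gradient: i = |Δh| / L = 6.57 / 817 = 0.00804.
Flow is from higher to lower head: from P-2 toward P-4, i.e. toward the west.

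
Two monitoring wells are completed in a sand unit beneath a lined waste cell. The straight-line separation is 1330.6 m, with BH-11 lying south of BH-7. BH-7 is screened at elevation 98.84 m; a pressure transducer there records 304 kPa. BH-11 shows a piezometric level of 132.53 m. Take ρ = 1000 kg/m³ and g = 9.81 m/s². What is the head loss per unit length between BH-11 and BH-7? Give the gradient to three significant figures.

Pressure head at BH-7: ψ = P/(ρg) = 304×1000 / (1000 × 9.81) = 30.99 m.
Total head at BH-7: h = z + ψ = 98.84 + 30.99 = 129.83 m.
Total head at BH-11: h = 132.53 m (water level in the piezometer is the total head).
Head difference: h(BH-7) − h(BH-11) = 129.83 − 132.53 = -2.70 m.
Hydraulic gradient: i = |Δh| / L = 2.70 / 1330.6 = 0.00203.

i ≈ 0.00203 m/m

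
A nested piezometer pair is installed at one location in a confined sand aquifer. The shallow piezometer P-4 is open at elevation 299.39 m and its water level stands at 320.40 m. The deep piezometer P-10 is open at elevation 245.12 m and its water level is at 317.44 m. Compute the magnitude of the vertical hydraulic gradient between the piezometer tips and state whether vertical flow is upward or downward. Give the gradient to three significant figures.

Total head at P-4: h = 320.40 m (water level in the standpipe).
Total head at P-10: h = 317.44 m.
Δh = h(P-4) − h(P-10) = 320.40 − 317.44 = 2.96 m.
Vertical separation Δz = 299.39 − 245.12 = 54.27 m.
|i_v| = |Δh| / Δz = 2.96 / 54.27 = 0.0545.
Head is higher in the shallow piezometer, so vertical flow is downward (recharge condition).

|i_v| ≈ 0.0545; vertical flow is downward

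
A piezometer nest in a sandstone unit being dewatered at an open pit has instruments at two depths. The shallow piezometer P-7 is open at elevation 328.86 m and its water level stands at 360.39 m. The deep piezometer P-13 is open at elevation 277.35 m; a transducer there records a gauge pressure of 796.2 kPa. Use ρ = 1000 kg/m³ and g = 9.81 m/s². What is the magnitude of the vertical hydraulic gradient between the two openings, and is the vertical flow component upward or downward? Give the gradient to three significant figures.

|i_v| ≈ 0.0365; vertical flow is downward

Total head at P-7: h = 360.39 m (water level in the standpipe).
Pressure head at P-13: ψ = P/(ρg) = 796.2×1000 / (1000 × 9.81) = 81.16 m.
Total head at P-13: h = z + ψ = 277.35 + 81.16 = 358.51 m.
Δh = h(P-7) − h(P-13) = 360.39 − 358.51 = 1.88 m.
Vertical separation Δz = 328.86 − 277.35 = 51.51 m.
|i_v| = |Δh| / Δz = 1.88 / 51.51 = 0.0365.
Head is higher in the shallow piezometer, so vertical flow is downward (recharge condition).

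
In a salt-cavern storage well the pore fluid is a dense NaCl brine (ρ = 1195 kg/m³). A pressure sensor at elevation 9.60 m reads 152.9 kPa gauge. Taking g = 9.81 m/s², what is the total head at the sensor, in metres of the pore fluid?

ψ = P/(ρg) = 152.9×1000 / (1195 × 9.81) = 13.04 m.
h = z + ψ = 9.60 + 13.04 = 22.64 m.

h ≈ 22.64 m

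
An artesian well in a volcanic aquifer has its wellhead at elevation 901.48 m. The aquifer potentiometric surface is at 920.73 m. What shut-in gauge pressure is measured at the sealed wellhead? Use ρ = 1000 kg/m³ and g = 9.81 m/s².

Head above the cap: Δh = 920.73 − 901.48 = 19.25 m.
P = ρgΔh = 1000 × 9.81 × 19.25 = 188842 Pa ≈ 189 kPa.

P ≈ 189 kPa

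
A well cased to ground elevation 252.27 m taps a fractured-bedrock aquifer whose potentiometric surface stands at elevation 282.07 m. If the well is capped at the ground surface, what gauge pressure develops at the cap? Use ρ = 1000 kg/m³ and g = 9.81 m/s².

Head above the cap: Δh = 282.07 − 252.27 = 29.80 m.
P = ρgΔh = 1000 × 9.81 × 29.80 = 292338 Pa ≈ 292 kPa.

P ≈ 292 kPa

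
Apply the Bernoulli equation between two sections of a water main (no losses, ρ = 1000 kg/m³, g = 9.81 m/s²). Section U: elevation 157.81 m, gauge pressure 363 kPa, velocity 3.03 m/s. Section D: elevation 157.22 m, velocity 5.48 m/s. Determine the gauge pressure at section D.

P₂ ≈ 358 kPa

Pressure head at U: ψ₁ = P₁/(ρg) = 363×1000 / (1000 × 9.81) = 37.00 m.
Velocity heads: v₁²/2g = 3.03²/19.62 = 0.468 m; v₂²/2g = 5.48²/19.62 = 1.531 m.
Total head H = z₁ + ψ₁ + v₁²/2g = 157.81 + 37.00 + 0.468 = 195.28 m.
ψ₂ = H − z₂ − v₂²/2g = 195.28 − 157.22 − 1.531 = 36.53 m.
P₂ = ρgψ₂ = 1000 × 9.81 × 36.53 ≈ 358 kPa.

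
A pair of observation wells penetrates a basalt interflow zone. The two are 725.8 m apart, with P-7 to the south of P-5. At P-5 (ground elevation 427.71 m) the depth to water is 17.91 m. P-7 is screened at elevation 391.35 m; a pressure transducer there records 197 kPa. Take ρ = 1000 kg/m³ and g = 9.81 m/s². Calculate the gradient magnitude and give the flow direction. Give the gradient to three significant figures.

i ≈ 0.00225; groundwater flows toward the north

Total head at P-5: h = 427.71 − 17.91 = 409.80 m.
Pressure head at P-7: ψ = P/(ρg) = 197×1000 / (1000 × 9.81) = 20.08 m.
Total head at P-7: h = z + ψ = 391.35 + 20.08 = 411.43 m.
Head difference: h(P-5) − h(P-7) = 409.80 − 411.43 = -1.63 m.
Hydraulic gradient: i = |Δh| / L = 1.63 / 725.8 = 0.00225.
Flow is from higher to lower head: from P-7 toward P-5, i.e. toward the north.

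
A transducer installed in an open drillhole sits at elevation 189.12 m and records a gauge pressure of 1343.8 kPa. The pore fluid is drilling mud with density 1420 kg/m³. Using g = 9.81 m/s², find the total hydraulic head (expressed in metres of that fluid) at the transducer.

ψ = P/(ρg) = 1343.8×1000 / (1420 × 9.81) = 96.47 m.
h = z + ψ = 189.12 + 96.47 = 285.59 m.

h ≈ 285.59 m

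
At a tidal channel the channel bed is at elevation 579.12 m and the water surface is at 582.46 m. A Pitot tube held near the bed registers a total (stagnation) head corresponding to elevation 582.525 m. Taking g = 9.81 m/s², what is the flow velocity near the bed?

v ≈ 1.13 m/s

Near the bed, under hydrostatic conditions, the piezometric head (z + ψ) equals the free-surface elevation, 582.46 m.
Velocity head = total − piezometric = 582.525 − 582.46 = 0.065 m.
v = √(2g·h_v) = √(2 × 9.81 × 0.065) = 1.13 m/s.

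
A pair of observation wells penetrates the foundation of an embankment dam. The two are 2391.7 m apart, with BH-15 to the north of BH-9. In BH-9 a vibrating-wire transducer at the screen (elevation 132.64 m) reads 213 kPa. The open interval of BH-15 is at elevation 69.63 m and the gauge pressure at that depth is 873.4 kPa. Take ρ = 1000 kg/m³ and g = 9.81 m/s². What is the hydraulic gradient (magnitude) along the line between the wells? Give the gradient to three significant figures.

i ≈ 0.00180

Pressure head at BH-9: ψ = P/(ρg) = 213×1000 / (1000 × 9.81) = 21.71 m.
Total head at BH-9: h = z + ψ = 132.64 + 21.71 = 154.35 m.
Pressure head at BH-15: ψ = P/(ρg) = 873.4×1000 / (1000 × 9.81) = 89.03 m.
Total head at BH-15: h = z + ψ = 69.63 + 89.03 = 158.66 m.
Head difference: h(BH-9) − h(BH-15) = 154.35 − 158.66 = -4.31 m.
Hydraulic gradient: i = |Δh| / L = 4.31 / 2391.7 = 0.00180.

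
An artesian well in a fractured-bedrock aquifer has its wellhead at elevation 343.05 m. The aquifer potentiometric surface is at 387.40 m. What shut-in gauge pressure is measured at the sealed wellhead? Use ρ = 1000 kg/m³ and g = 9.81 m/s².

Head above the cap: Δh = 387.40 − 343.05 = 44.35 m.
P = ρgΔh = 1000 × 9.81 × 44.35 = 435074 Pa ≈ 435 kPa.

P ≈ 435 kPa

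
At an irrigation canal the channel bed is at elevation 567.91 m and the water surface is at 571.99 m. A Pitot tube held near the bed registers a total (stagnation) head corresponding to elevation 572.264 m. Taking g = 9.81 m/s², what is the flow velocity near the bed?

v ≈ 2.32 m/s

Near the bed, under hydrostatic conditions, the piezometric head (z + ψ) equals the free-surface elevation, 571.99 m.
Velocity head = total − piezometric = 572.264 − 571.99 = 0.274 m.
v = √(2g·h_v) = √(2 × 9.81 × 0.274) = 2.32 m/s.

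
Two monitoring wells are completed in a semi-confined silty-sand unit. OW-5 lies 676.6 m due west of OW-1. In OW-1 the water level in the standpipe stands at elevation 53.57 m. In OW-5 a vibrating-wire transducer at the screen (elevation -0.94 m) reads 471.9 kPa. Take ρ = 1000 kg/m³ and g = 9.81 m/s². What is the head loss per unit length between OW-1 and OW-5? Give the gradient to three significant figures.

i ≈ 0.00947 m/m

Total head at OW-1: h = 53.57 m (water level in the piezometer is the total head).
Pressure head at OW-5: ψ = P/(ρg) = 471.9×1000 / (1000 × 9.81) = 48.10 m.
Total head at OW-5: h = z + ψ = -0.94 + 48.10 = 47.16 m.
Head difference: h(OW-1) − h(OW-5) = 53.57 − 47.16 = 6.41 m.
Hydraulic gradient: i = |Δh| / L = 6.41 / 676.6 = 0.00947.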